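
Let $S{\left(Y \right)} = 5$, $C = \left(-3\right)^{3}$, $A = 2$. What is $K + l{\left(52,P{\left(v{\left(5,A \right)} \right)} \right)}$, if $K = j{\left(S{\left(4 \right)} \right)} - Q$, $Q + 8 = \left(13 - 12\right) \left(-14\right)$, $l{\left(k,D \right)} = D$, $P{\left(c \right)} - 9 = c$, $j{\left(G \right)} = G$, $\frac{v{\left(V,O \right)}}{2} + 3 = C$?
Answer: $-24$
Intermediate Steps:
$C = -27$
$v{\left(V,O \right)} = -60$ ($v{\left(V,O \right)} = -6 + 2 \left(-27\right) = -6 - 54 = -60$)
$P{\left(c \right)} = 9 + c$
$Q = -22$ ($Q = -8 + \left(13 - 12\right) \left(-14\right) = -8 + 1 \left(-14\right) = -8 - 14 = -22$)
$K = 27$ ($K = 5 - -22 = 5 + 22 = 27$)
$K + l{\left(52,P{\left(v{\left(5,A \right)} \right)} \right)} = 27 + \left(9 - 60\right) = 27 - 51 = -24$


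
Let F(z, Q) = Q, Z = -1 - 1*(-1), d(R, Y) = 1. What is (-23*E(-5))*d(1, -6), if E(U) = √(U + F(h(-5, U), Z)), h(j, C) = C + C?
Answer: -23*I*√5 ≈ -51.43*I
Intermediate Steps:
h(j, C) = 2*C
Z = 0 (Z = -1 + 1 = 0)
E(U) = √U (E(U) = √(U + 0) = √U)
(-23*E(-5))*d(1, -6) = -23*I*√5*1 = -23*I*√5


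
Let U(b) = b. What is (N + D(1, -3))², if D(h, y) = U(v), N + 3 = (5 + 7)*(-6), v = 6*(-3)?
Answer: 8649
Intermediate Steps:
v = -18
N = -75 (N = -3 + (5 + 7)*(-6) = -3 + 12*(-6) = -3 - 72 = -75)
D(h, y) = -18
(N + D(1, -3))² = (-75 - 18)² = (-93)² = 8649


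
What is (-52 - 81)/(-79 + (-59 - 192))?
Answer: 133/330 ≈ 0.40303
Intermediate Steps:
(-52 - 81)/(-79 + (-59 - 192)) = -133/(-79 - 251) = -133/(-330) = -133*(-1/330) = 133/330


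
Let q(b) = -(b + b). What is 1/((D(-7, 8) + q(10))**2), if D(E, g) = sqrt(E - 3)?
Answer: (20 - I*sqrt(10))**(-2) ≈ 0.00232 + 0.00075248*I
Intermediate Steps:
q(b) = -2*b
D(E, g) = sqrt(-3 + E)
1/((D(-7, 8) + q(10))**2) = 1/((sqrt(-3 - 7) - 2*10)**2) = 1/((sqrt(-10) - 20)**2) = 1/((I*sqrt(10) - 20)**2) = 1/((-20 + I*sqrt(10))**2) = (-20 + I*sqrt(10))**(-2)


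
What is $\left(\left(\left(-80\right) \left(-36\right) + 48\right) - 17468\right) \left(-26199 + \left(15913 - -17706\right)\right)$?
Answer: $-107886800$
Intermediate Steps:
$\left(\left(\left(-80\right) \left(-36\right) + 48\right) - 17468\right) \left(-26199 + \left(15913 - -17706\right)\right) = \left(\left(2880 + 48\right) + \left(-24677 + 7209\right)\right) \left(-26199 + \left(15913 + 17706\right)\right) = \left(2928 - 17468\right) \left(-26199 + 33619\right) = \left(-14540\right) 7420 = -107886800$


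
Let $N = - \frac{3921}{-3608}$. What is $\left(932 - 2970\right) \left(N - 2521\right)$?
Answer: $\frac{9264592093}{1804} \approx 5.1356 \cdot 10^{6}$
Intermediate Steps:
$N = \frac{3921}{3608}$ ($N = \left(-3921\right) \left(- \frac{1}{3608}\right) = \frac{3921}{3608} \approx 1.0868$)
$\left(932 - 2970\right) \left(N - 2521\right) = \left(932 - 2970\right) \left(\frac{3921}{3608} - 2521\right) = \left(-2038\right) \left(- \frac{9091847}{3608}\right) = \frac{9264592093}{1804}$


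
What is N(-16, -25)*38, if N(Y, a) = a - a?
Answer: 0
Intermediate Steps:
N(Y, a) = 0
N(-16, -25)*38 = 0*38 = 0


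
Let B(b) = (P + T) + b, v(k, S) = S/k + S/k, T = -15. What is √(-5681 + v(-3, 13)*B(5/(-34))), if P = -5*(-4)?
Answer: 2*I*√413491/17 ≈ 75.651*I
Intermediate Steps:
P = 20
v(k, S) = 2*S/k
B(b) = 5 + b (B(b) = (20 - 15) + b = 5 + b)
√(-5681 + v(-3, 13)*B(5/(-34))) = √(-5681 + (2*13/(-3))*(5 + 5/(-34))) = √(-5681 + (2*13*(-⅓))*(5 + 5*(-1/34))) = √(-5681 - 26*(5 - 5/34)/3) = √(-5681 - 26/3*165/34) = √(-5681 - 715/17) = √(-97292/17) = 2*I*√413491/17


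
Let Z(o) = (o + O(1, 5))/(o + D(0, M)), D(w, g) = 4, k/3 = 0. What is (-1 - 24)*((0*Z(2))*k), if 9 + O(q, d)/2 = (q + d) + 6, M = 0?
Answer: 0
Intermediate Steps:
k = 0 (k = 3*0 = 0)
O(q, d) = -6 + 2*d + 2*q (O(q, d) = -18 + 2*((q + d) + 6) = -18 + 2*((d + q) + 6) = -18 + 2*(6 + d + q) = -18 + (12 + 2*d + 2*q) = -6 + 2*d + 2*q)
Z(o) = (6 + o)/(4 + o) (Z(o) = (o + (-6 + 2*5 + 2*1))/(o + 4) = (o + (-6 + 10 + 2))/(4 + o) = (o + 6)/(4 + o) = (6 + o)/(4 + o))
(-1 - 24)*((0*Z(2))*k) = (-1 - 24)*((0*((6 + 2)/(4 + 2)))*0) = -25*0*(8/6)*0 = -25*0*((⅙)*8)*0 = -25*0*(4/3)*0 = -0*0 = -25*0 = 0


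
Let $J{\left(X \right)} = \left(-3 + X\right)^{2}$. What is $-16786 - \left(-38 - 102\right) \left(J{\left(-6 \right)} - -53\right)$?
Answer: $1974$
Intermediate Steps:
$-16786 - \left(-38 - 102\right) \left(J{\left(-6 \right)} - -53\right) = -16786 - \left(-38 - 102\right) \left(\left(-3 - 6\right)^{2} - -53\right) = -16786 - - 140 \left(\left(-9\right)^{2} + 53\right) = -16786 - - 140 \left(81 + 53\right) = -16786 - \left(-140\right) 134 = -16786 - -18760 = -16786 + 18760 = 1974$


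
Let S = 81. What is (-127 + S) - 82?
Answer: -128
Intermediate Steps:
(-127 + S) - 82 = (-127 + 81) - 82 = -46 - 82 = -128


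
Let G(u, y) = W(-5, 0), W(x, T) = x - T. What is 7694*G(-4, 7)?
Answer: -38470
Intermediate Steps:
G(u, y) = -5 (G(u, y) = -5 - 1*0 = -5 + 0 = -5)
7694*G(-4, 7) = 7694*(-5) = -38470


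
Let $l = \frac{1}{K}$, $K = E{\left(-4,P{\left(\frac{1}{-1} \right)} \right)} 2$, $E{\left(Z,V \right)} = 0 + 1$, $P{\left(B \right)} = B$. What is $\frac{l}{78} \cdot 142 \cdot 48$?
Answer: $\frac{568}{13} \approx 43.692$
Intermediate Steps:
$E{\left(Z,V \right)} = 1$
$K = 2$ ($K = 1 \cdot 2 = 2$)
$l = \frac{1}{2} \approx 0.5$
$\frac{l}{78} \cdot 142 \cdot 48 = \frac{1}{2 \cdot 78} \cdot 142 \cdot 48 = \frac{1}{2} \cdot \frac{1}{78} \cdot 142 \cdot 48 = \frac{1}{156} \cdot 142 \cdot 48 = \frac{71}{78} \cdot 48 = \frac{568}{13}$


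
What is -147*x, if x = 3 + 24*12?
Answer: -42777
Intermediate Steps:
x = 291 (x = 3 + 288 = 291)
-147*x = -147*291 = -42777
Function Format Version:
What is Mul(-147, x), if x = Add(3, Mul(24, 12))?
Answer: -42777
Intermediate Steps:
x = 291 (x = Add(3, 288) = 291)
Mul(-147, x) = Mul(-147, 291) = -42777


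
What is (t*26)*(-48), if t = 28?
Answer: -34944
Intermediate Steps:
(t*26)*(-48) = (28*26)*(-48) = 728*(-48) = -34944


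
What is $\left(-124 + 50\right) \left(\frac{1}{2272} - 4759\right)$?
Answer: $\frac{400060539}{1136} \approx 3.5217 \cdot 10^{5}$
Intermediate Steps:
$\left(-124 + 50\right) \left(\frac{1}{2272} - 4759\right) = - 74 \left(\frac{1}{2272} - 4759\right) = \left(-74\right) \left(- \frac{10812447}{2272}\right) = \frac{400060539}{1136}$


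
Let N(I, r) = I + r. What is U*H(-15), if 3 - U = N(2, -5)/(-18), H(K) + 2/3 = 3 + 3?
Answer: 136/9 ≈ 15.111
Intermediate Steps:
H(K) = 16/3 (H(K) = -⅔ + (3 + 3) = -⅔ + 6 = 16/3)
U = 17/6 (U = 3 - (2 - 5)/(-18) = 3 - (-3)*(-1)/18 = 3 - 1*⅙ = 3 - ⅙ = 17/6 ≈ 2.8333)
U*H(-15) = (17/6)*(16/3) = 136/9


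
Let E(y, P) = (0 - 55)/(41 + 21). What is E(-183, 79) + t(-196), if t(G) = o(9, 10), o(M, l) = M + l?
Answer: 1123/62 ≈ 18.113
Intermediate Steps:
t(G) = 19 (t(G) = 9 + 10 = 19)
E(y, P) = -55/62
E(-183, 79) + t(-196) = -55/62 + 19 = 1123/62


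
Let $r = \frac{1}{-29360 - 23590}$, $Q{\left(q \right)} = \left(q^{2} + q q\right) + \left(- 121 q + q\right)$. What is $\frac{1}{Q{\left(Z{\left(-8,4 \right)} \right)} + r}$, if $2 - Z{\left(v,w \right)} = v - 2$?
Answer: $- \frac{52950}{60998401} \approx -0.00086806$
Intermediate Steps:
$Z{\left(v,w \right)} = 4 - v$ ($Z{\left(v,w \right)} = 2 - \left(v - 2\right) = 2 - \left(-2 + v\right) = 4 - v$)
$Q{\left(q \right)} = - 120 q + 2 q^{2}$ ($Q{\left(q \right)} = \left(q^{2} + q^{2}\right) - 120 q = 2 q^{2} - 120 q = - 120 q + 2 q^{2}$)
$r = - \frac{1}{52950}$ ($r = \frac{1}{-52950} = - \frac{1}{52950} \approx -1.8886 \cdot 10^{-5}$)
$\frac{1}{Q{\left(Z{\left(-8,4 \right)} \right)} + r} = \frac{1}{2 \left(4 - -8\right) \left(-60 + \left(4 - -8\right)\right) - \frac{1}{52950}} = \frac{1}{2 \left(4 + 8\right) \left(-60 + \left(4 + 8\right)\right) - \frac{1}{52950}} = \frac{1}{2 \cdot 12 \left(-60 + 12\right) - \frac{1}{52950}} = \frac{1}{2 \cdot 12 \left(-48\right) - \frac{1}{52950}} = \frac{1}{-1152 - \frac{1}{52950}} = \frac{1}{- \frac{60998401}{52950}} = - \frac{52950}{60998401}$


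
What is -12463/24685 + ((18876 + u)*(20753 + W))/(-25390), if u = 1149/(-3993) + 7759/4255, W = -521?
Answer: -5339608864421177633/354955126007075 ≈ -15043.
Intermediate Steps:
u = 8697564/5663405 (u = 1149*(-1/3993) + 7759*(1/4255) = -383/1331 + 7759/4255 = 8697564/5663405 ≈ 1.5357)
-12463/24685 + ((18876 + u)*(20753 + W))/(-25390) = -12463/24685 + ((18876 + 8697564/5663405)*(20753 - 521))/(-25390) = -12463*1/24685 + ((106911130344/5663405)*20232)*(-1/25390) = -12463/24685 + (2163025989119808/5663405)*(-1/25390) = -12463/24685 - 1081512994559904/71896926475 = -5339608864421177633/354955126007075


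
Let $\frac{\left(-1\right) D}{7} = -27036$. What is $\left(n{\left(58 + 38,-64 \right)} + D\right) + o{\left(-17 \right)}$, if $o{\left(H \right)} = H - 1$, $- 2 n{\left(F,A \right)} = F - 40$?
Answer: $189206$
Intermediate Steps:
$D = 189252$ ($D = \left(-7\right) \left(-27036\right) = 189252$)
$n{\left(F,A \right)} = 20 - \frac{F}{2}$ ($n{\left(F,A \right)} = - \frac{F - 40}{2} = - \frac{-40 + F}{2} = 20 - \frac{F}{2}$)
$o{\left(H \right)} = -1 + H$ ($o{\left(H \right)} = H - 1 = -1 + H$)
$\left(n{\left(58 + 38,-64 \right)} + D\right) + o{\left(-17 \right)} = \left(\left(20 - \frac{58 + 38}{2}\right) + 189252\right) - 18 = \left(\left(20 - 48\right) + 189252\right) - 18 = \left(-28 + 189252\right) - 18 = 189224 - 18 = 189206$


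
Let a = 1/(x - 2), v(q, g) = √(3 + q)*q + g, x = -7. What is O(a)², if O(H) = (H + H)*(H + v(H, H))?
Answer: 248/59049 + 16*√26/19683 ≈ 0.0083448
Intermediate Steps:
v(q, g) = g + q*√(3 + q) (v(q, g) = q*√(3 + q) + g = g + q*√(3 + q))
a = -⅑ (a = 1/(-7 - 2) = 1/(-9) = -⅑ ≈ -0.11111)
O(H) = 2*H*(2*H + H*√(3 + H)) (O(H) = (H + H)*(H + (H + H*√(3 + H))) = (2*H)*(2*H + H*√(3 + H)) = 2*H*(2*H + H*√(3 + H)))
O(a)² = (2*(-⅑)²*(2 + √(3 - ⅑)))² = (2*(1/81)*(2 + √(26/9)))² = (2*(1/81)*(2 + √26/3))² = (4/81 + 2*√26/243)²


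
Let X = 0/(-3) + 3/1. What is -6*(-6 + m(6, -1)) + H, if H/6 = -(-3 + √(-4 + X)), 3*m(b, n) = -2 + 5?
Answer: 48 - 6*I ≈ 48.0 - 6.0*I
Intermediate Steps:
m(b, n) = 1 (m(b, n) = (-2 + 5)/3 = (⅓)*3 = 1)
X = 3 (X = 0*(-⅓) + 3*1 = 0 + 3 = 3)
H = 18 - 6*I (H = 6*(-(-3 + √(-4 + 3))) = 6*(-(-3 + √(-1))) = 6*(-(-3 + I)) = 6*(3 - I) = 18 - 6*I ≈ 18.0 - 6.0*I)
-6*(-6 + m(6, -1)) + H = -6*(-6 + 1) + (18 - 6*I) = -6*(-5) + (18 - 6*I) = 30 + (18 - 6*I) = 48 - 6*I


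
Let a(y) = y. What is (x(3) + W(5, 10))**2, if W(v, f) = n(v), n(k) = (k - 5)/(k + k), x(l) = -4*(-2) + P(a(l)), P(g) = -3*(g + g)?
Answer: 100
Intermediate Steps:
P(g) = -6*g
x(l) = 8 - 6*l (x(l) = -4*(-2) - 6*l = 8 - 6*l)
n(k) = (-5 + k)/(2*k) (n(k) = (-5 + k)/((2*k)) = (-5 + k)*(1/(2*k)) = (-5 + k)/(2*k))
W(v, f) = (-5 + v)/(2*v)
(x(3) + W(5, 10))**2 = ((8 - 6*3) + (1/2)*(-5 + 5)/5)**2 = ((8 - 18) + (1/2)*(1/5)*0)**2 = (-10 + 0)**2 = (-10)**2 = 100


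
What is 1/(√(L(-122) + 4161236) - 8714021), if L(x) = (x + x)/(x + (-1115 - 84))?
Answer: -11511221741/100309022489737561 - 30*√8068364170/100309022489737561 ≈ -1.1478e-7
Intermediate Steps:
L(x) = 2*x/(-1199 + x) (L(x) = (2*x)/(x - 1199) = (2*x)/(-1199 + x) = 2*x/(-1199 + x))
1/(√(L(-122) + 4161236) - 8714021) = 1/(√(2*(-122)/(-1199 - 122) + 4161236) - 8714021) = 1/(√(2*(-122)/(-1321) + 4161236) - 8714021) = 1/(√(2*(-122)*(-1/1321) + 4161236) - 8714021) = 1/(√(244/1321 + 4161236) - 8714021) = 1/(√(5496993000/1321) - 8714021) = 1/(30*√8068364170/1321 - 8714021) = 1/(-8714021 + 30*√8068364170/1321)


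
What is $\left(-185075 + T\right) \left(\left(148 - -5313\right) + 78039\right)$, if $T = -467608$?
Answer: $-54499030500$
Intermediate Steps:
$\left(-185075 + T\right) \left(\left(148 - -5313\right) + 78039\right) = \left(-185075 - 467608\right) \left(\left(148 - -5313\right) + 78039\right) = - 652683 \left(\left(148 + 5313\right) + 78039\right) = - 652683 \left(5461 + 78039\right) = \left(-652683\right) 83500 = -54499030500$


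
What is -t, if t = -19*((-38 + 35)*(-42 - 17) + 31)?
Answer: 3952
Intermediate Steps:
t = -3952 (t = -19*(-3*(-59) + 31) = -19*(177 + 31) = -19*208 = -3952)
-t = -1*(-3952) = 3952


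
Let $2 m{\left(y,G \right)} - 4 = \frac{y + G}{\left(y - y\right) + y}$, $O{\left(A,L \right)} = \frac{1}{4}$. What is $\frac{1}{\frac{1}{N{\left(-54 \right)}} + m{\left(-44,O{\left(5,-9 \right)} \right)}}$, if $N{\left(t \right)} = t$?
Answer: $\frac{9504}{23557} \approx 0.40345$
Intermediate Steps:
$O{\left(A,L \right)} = \frac{1}{4}$
$m{\left(y,G \right)} = 2 + \frac{G + y}{2 y}$ ($m{\left(y,G \right)} = 2 + \frac{\left(y + G\right) \frac{1}{\left(y - y\right) + y}}{2} = 2 + \frac{\left(G + y\right) \frac{1}{0 + y}}{2} = 2 + \frac{\left(G + y\right) \frac{1}{y}}{2} = 2 + \frac{\frac{1}{y} \left(G + y\right)}{2} = 2 + \frac{G + y}{2 y}$)
$\frac{1}{\frac{1}{N{\left(-54 \right)}} + m{\left(-44,O{\left(5,-9 \right)} \right)}} = \frac{1}{\frac{1}{-54} + \frac{\frac{1}{4} + 5 \left(-44\right)}{2 \left(-44\right)}} = \frac{1}{- \frac{1}{54} + \frac{1}{2} \left(- \frac{1}{44}\right) \left(\frac{1}{4} - 220\right)} = \frac{1}{- \frac{1}{54} + \frac{1}{2} \left(- \frac{1}{44}\right) \left(- \frac{879}{4}\right)} = \frac{1}{- \frac{1}{54} + \frac{879}{352}} = \frac{1}{\frac{23557}{9504}} = \frac{9504}{23557}$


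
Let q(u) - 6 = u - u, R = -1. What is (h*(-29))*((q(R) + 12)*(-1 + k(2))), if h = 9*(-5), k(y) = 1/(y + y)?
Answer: -35235/2 ≈ -17618.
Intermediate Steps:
k(y) = 1/(2*y)
q(u) = 6 (q(u) = 6 + (u - u) = 6 + 0 = 6)
h = -45
(h*(-29))*((q(R) + 12)*(-1 + k(2))) = (-45*(-29))*((6 + 12)*(-1 + (1/2)/2)) = 1305*(18*(-1 + (1/2)*(1/2))) = 1305*(18*(-1 + 1/4)) = 1305*(18*(-3/4)) = 1305*(-27/2) = -35235/2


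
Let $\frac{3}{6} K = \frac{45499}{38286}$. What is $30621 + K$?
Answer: $\frac{586223302}{19143} \approx 30623.0$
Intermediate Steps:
$K = \frac{45499}{19143}$ ($K = 2 \cdot \frac{45499}{38286} = \frac{45499}{19143} \approx 2.3768$)
$30621 + K = 30621 + \frac{45499}{19143} = \frac{586223302}{19143}$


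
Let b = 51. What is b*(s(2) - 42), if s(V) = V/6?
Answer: -2125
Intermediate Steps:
s(V) = V/6 (s(V) = V*(⅙) = V/6)
b*(s(2) - 42) = 51*((⅙)*2 - 42) = 51*(⅓ - 42) = 51*(-125/3) = -2125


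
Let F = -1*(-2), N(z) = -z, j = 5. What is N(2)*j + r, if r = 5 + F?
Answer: -3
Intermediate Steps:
F = 2
r = 7 (r = 5 + 2 = 7)
N(2)*j + r = -1*2*5 + 7 = -2*5 + 7 = -10 + 7 = -3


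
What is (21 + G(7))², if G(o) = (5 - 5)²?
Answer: 441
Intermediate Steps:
G(o) = 0 (G(o) = 0² = 0)
(21 + G(7))² = (21 + 0)² = 21² = 441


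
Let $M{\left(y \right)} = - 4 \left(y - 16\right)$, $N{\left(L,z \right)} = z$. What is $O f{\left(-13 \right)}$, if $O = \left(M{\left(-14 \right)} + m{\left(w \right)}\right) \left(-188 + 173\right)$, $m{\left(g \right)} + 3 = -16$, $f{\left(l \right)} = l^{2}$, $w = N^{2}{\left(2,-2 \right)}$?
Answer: $-256035$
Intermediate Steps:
$w = 4$ ($w = \left(-2\right)^{2} = 4$)
$M{\left(y \right)} = 64 - 4 y$ ($M{\left(y \right)} = - 4 \left(-16 + y\right) = 64 - 4 y$)
$m{\left(g \right)} = -19$ ($m{\left(g \right)} = -3 - 16 = -19$)
$O = -1515$ ($O = \left(\left(64 - -56\right) - 19\right) \left(-188 + 173\right) = \left(\left(64 + 56\right) - 19\right) \left(-15\right) = \left(120 - 19\right) \left(-15\right) = 101 \left(-15\right) = -1515$)
$O f{\left(-13 \right)} = - 1515 \left(-13\right)^{2} = \left(-1515\right) 169 = -256035$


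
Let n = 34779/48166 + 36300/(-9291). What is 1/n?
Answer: -149170102/475098037 ≈ -0.31398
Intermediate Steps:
n = -475098037/149170102 (n = 34779*(1/48166) + 36300*(-1/9291) = 34779/48166 - 12100/3097 = -475098037/149170102 ≈ -3.1849)
1/n = 1/(-475098037/149170102) = -149170102/475098037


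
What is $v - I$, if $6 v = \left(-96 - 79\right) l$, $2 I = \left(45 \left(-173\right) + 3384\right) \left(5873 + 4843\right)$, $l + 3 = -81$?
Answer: $23583008$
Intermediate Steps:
$l = -84$ ($l = -3 - 81 = -84$)
$I = -23580558$ ($I = \frac{\left(45 \left(-173\right) + 3384\right) \left(5873 + 4843\right)}{2} = \frac{\left(-7785 + 3384\right) 10716}{2} = \frac{\left(-4401\right) 10716}{2} = \frac{1}{2} \left(-47161116\right) = -23580558$)
$v = 2450$ ($v = \frac{\left(-96 - 79\right) \left(-84\right)}{6} = \frac{\left(-175\right) \left(-84\right)}{6} = \frac{1}{6} \cdot 14700 = 2450$)
$v - I = 2450 - -23580558 = 2450 + 23580558 = 23583008$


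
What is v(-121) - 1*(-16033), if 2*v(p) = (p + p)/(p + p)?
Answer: 32067/2 ≈ 16034.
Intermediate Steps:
v(p) = ½ (v(p) = ((p + p)/(p + p))/2 = ((2*p)/((2*p)))/2 = ((2*p)*(1/(2*p)))/2 = (½)*1 = ½)
v(-121) - 1*(-16033) = ½ - 1*(-16033) = ½ + 16033 = 32067/2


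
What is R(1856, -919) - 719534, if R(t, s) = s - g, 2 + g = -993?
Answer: -719458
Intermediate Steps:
g = -995 (g = -2 - 993 = -995)
R(t, s) = 995 + s (R(t, s) = s - 1*(-995) = s + 995 = 995 + s)
R(1856, -919) - 719534 = (995 - 919) - 719534 = 76 - 719534 = -719458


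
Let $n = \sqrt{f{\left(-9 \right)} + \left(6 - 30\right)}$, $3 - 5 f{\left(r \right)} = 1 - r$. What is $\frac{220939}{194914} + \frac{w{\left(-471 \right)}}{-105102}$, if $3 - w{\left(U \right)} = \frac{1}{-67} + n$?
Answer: $\frac{777888194749}{686276016138} + \frac{i \sqrt{635}}{525510} \approx 1.1335 + 4.7952 \cdot 10^{-5} i$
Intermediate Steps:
$f{\left(r \right)} = \frac{2}{5} + \frac{r}{5}$ ($f{\left(r \right)} = \frac{3}{5} - \frac{1 - r}{5} = \frac{3}{5} + \left(- \frac{1}{5} + \frac{r}{5}\right) = \frac{2}{5} + \frac{r}{5}$)
$n = \frac{i \sqrt{635}}{5}$ ($n = \sqrt{\left(\frac{2}{5} + \frac{1}{5} \left(-9\right)\right) + \left(6 - 30\right)} = \sqrt{\left(\frac{2}{5} - \frac{9}{5}\right) + \left(6 - 30\right)} = \sqrt{- \frac{7}{5} - 24} = \sqrt{- \frac{127}{5}} = \frac{i \sqrt{635}}{5} \approx 5.0398 i$)
$w{\left(U \right)} = \frac{202}{67} - \frac{i \sqrt{635}}{5}$ ($w{\left(U \right)} = 3 - \left(\frac{1}{-67} + \frac{i \sqrt{635}}{5}\right) = 3 - \left(- \frac{1}{67} + \frac{i \sqrt{635}}{5}\right) = 3 + \left(\frac{1}{67} - \frac{i \sqrt{635}}{5}\right) = \frac{202}{67} - \frac{i \sqrt{635}}{5}$)
$\frac{220939}{194914} + \frac{w{\left(-471 \right)}}{-105102} = \frac{220939}{194914} + \frac{\frac{202}{67} - \frac{i \sqrt{635}}{5}}{-105102} = 220939 \cdot \frac{1}{194914} + \left(\frac{202}{67} - \frac{i \sqrt{635}}{5}\right) \left(- \frac{1}{105102}\right) = \frac{220939}{194914} - \left(\frac{101}{3520917} - \frac{i \sqrt{635}}{525510}\right) = \frac{777888194749}{686276016138} + \frac{i \sqrt{635}}{525510}$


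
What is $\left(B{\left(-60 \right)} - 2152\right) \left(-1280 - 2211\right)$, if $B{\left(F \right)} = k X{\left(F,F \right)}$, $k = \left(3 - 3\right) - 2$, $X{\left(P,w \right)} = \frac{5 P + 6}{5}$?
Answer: $\frac{35510452}{5} \approx 7.1021 \cdot 10^{6}$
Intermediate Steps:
$X{\left(P,w \right)} = \frac{6}{5} + P$ ($X{\left(P,w \right)} = \left(6 + 5 P\right) \frac{1}{5} = \frac{6}{5} + P$)
$k = -2$ ($k = 0 - 2 = -2$)
$B{\left(F \right)} = - \frac{12}{5} - 2 F$ ($B{\left(F \right)} = - 2 \left(\frac{6}{5} + F\right) = - \frac{12}{5} - 2 F$)
$\left(B{\left(-60 \right)} - 2152\right) \left(-1280 - 2211\right) = \left(\left(- \frac{12}{5} - -120\right) - 2152\right) \left(-1280 - 2211\right) = \left(\left(- \frac{12}{5} + 120\right) - 2152\right) \left(-3491\right) = \left(\frac{588}{5} - 2152\right) \left(-3491\right) = \left(- \frac{10172}{5}\right) \left(-3491\right) = \frac{35510452}{5}$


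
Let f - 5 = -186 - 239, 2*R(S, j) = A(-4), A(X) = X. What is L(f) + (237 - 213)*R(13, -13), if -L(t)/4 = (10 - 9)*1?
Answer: -52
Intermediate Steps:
R(S, j) = -2 (R(S, j) = (1/2)*(-4) = -2)
f = -420 (f = 5 + (-186 - 239) = 5 - 425 = -420)
L(t) = -4 (L(t) = -4*(10 - 9) = -4)
L(f) + (237 - 213)*R(13, -13) = -4 + (237 - 213)*(-2) = -4 + 24*(-2) = -4 - 48 = -52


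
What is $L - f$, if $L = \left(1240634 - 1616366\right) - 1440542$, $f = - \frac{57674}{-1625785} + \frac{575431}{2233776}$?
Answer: $- \frac{6596053491299325199}{3631639514160} \approx -1.8163 \cdot 10^{6}$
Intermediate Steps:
$f = \frac{1064357885359}{3631639514160}$ ($f = \left(-57674\right) \left(- \frac{1}{1625785}\right) + 575431 \cdot \frac{1}{2233776} = \frac{57674}{1625785} + \frac{575431}{2233776} = \frac{1064357885359}{3631639514160} \approx 0.29308$)
$L = -1816274$ ($L = -375732 - 1440542 = -1816274$)
$L - f = -1816274 - \frac{1064357885359}{3631639514160} = - \frac{6596053491299325199}{3631639514160}$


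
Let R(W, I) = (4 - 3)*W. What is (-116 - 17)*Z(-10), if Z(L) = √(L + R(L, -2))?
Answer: -266*I*√5 ≈ -594.79*I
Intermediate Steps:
R(W, I) = W (R(W, I) = 1*W = W)
Z(L) = √2*√L (Z(L) = √(L + L) = √(2*L) = √2*√L)
(-116 - 17)*Z(-10) = (-116 - 17)*(√2*√(-10)) = -133*√2*I*√10 = -266*I*√5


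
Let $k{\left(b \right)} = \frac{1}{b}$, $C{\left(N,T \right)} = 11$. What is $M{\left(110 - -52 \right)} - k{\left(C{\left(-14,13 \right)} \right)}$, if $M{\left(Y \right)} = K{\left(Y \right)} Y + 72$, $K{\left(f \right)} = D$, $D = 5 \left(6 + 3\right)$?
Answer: $\frac{80981}{11} \approx 7361.9$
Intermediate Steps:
$D = 45$ ($D = 5 \cdot 9 = 45$)
$K{\left(f \right)} = 45$
$M{\left(Y \right)} = 72 + 45 Y$ ($M{\left(Y \right)} = 45 Y + 72 = 72 + 45 Y$)
$M{\left(110 - -52 \right)} - k{\left(C{\left(-14,13 \right)} \right)} = \left(72 + 45 \left(110 - -52\right)\right) - \frac{1}{11} = \left(72 + 45 \left(110 + 52\right)\right) - \frac{1}{11} = \left(72 + 45 \cdot 162\right) - \frac{1}{11} = \left(72 + 7290\right) - \frac{1}{11} = 7362 - \frac{1}{11} = \frac{80981}{11}$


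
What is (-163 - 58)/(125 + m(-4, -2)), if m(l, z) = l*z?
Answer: -221/133 ≈ -1.6617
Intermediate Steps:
(-163 - 58)/(125 + m(-4, -2)) = (-163 - 58)/(125 - 4*(-2)) = -221/(125 + 8) = -221/133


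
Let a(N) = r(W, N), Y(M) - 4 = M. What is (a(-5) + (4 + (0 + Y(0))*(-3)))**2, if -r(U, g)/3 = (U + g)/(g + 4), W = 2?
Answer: 289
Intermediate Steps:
Y(M) = 4 + M
r(U, g) = -3*(U + g)/(4 + g) (r(U, g) = -3*(U + g)/(g + 4) = -3*(U + g)/(4 + g))
a(N) = 3*(-2 - N)/(4 + N) (a(N) = 3*(-1*2 - N)/(4 + N) = 3*(-2 - N)/(4 + N))
(a(-5) + (4 + (0 + Y(0))*(-3)))**2 = (3*(-2 - 1*(-5))/(4 - 5) + (4 + (0 + (4 + 0))*(-3)))**2 = (3*(-2 + 5)/(-1) + (4 + (0 + 4)*(-3)))**2 = (3*(-1)*3 + (4 + 4*(-3)))**2 = (-9 + (4 - 12))**2 = (-9 - 8)**2 = (-17)**2 = 289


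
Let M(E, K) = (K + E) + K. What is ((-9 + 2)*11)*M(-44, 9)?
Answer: 2002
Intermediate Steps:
M(E, K) = E + 2*K (M(E, K) = (E + K) + K = E + 2*K)
((-9 + 2)*11)*M(-44, 9) = ((-9 + 2)*11)*(-44 + 2*9) = (-7*11)*(-44 + 18) = -77*(-26) = 2002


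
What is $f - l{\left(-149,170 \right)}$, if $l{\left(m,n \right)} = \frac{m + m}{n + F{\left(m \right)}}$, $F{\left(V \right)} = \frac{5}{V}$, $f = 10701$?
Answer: $\frac{271047227}{25325} \approx 10703.0$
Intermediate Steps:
$l{\left(m,n \right)} = \frac{2 m}{n + \frac{5}{m}}$ ($l{\left(m,n \right)} = \frac{m + m}{n + \frac{5}{m}} = \frac{2 m}{n + \frac{5}{m}}$)
$f - l{\left(-149,170 \right)} = 10701 - \frac{2 \left(-149\right)^{2}}{5 - 25330} = 10701 - 2 \cdot 22201 \frac{1}{5 - 25330} = 10701 - 2 \cdot 22201 \frac{1}{-25325} = 10701 - 2 \cdot 22201 \left(- \frac{1}{25325}\right) = 10701 - - \frac{44402}{25325} = 10701 + \frac{44402}{25325} = \frac{271047227}{25325}$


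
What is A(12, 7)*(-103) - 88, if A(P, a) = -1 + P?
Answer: -1221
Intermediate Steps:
A(12, 7)*(-103) - 88 = (-1 + 12)*(-103) - 88 = 11*(-103) - 88 = -1133 - 88 = -1221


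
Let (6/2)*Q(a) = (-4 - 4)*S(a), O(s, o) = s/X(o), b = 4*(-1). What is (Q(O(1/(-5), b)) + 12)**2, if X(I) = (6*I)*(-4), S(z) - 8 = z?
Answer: 2819041/32400 ≈ 87.007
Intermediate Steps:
S(z) = 8 + z
b = -4
X(I) = -24*I
O(s, o) = -s/(24*o) (O(s, o) = s/((-24*o)) = s*(-1/(24*o)) = -s/(24*o))
Q(a) = -64/3 - 8*a/3 (Q(a) = ((-4 - 4)*(8 + a))/3 = (-8*(8 + a))/3 = (-64 - 8*a)/3 = -64/3 - 8*a/3)
(Q(O(1/(-5), b)) + 12)**2 = ((-64/3 - (-1)/(9*(-5)*(-4))) + 12)**2 = ((-64/3 - (-1)*(-1)*(-1)/(9*5*4)) + 12)**2 = ((-64/3 - 8/3*(-1/480)) + 12)**2 = ((-64/3 + 1/180) + 12)**2 = (-3839/180 + 12)**2 = (-1679/180)**2 = 2819041/32400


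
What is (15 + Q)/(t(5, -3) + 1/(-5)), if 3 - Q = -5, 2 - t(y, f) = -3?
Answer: 115/24 ≈ 4.7917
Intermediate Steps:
t(y, f) = 5 (t(y, f) = 2 - 1*(-3) = 2 + 3 = 5)
Q = 8 (Q = 3 - 1*(-5) = 3 + 5 = 8)
(15 + Q)/(t(5, -3) + 1/(-5)) = (15 + 8)/(5 + 1/(-5)) = 23/(5 - ⅕) = 23/(24/5) = 23*(5/24) = 115/24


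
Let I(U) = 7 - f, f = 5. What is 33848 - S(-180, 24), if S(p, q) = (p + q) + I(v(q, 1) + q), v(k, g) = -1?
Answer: 34002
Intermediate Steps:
I(U) = 2 (I(U) = 7 - 1*5 = 7 - 5 = 2)
S(p, q) = 2 + p + q (S(p, q) = (p + q) + 2 = 2 + p + q)
33848 - S(-180, 24) = 33848 - (2 - 180 + 24) = 33848 - 1*(-154) = 33848 + 154 = 34002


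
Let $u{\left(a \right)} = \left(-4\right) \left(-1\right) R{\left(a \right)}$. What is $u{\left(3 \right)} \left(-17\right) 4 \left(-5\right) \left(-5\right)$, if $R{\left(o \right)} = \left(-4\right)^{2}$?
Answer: $-108800$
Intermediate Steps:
$R{\left(o \right)} = 16$
$u{\left(a \right)} = 64$ ($u{\left(a \right)} = \left(-4\right) \left(-1\right) 16 = 4 \cdot 16 = 64$)
$u{\left(3 \right)} \left(-17\right) 4 \left(-5\right) \left(-5\right) = 64 \left(-17\right) 4 \left(-5\right) \left(-5\right) = - 1088 \left(\left(-20\right) \left(-5\right)\right) = \left(-1088\right) 100 = -108800$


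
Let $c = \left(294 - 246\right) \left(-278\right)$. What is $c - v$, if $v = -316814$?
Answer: $303470$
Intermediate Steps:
$c = -13344$ ($c = \left(294 - 246\right) \left(-278\right) = 48 \left(-278\right) = -13344$)
$c - v = -13344 - -316814 = -13344 + 316814 = 303470$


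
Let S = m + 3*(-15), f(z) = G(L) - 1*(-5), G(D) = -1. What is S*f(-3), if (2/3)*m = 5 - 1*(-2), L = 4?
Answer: -138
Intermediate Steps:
m = 21/2 (m = 3*(5 - 1*(-2))/2 = 3*(5 + 2)/2 = (3/2)*7 = 21/2 ≈ 10.500)
f(z) = 4 (f(z) = -1 - 1*(-5) = -1 + 5 = 4)
S = -69/2 (S = 21/2 + 3*(-15) = 21/2 - 45 = -69/2 ≈ -34.500)
S*f(-3) = -69/2*4 = -138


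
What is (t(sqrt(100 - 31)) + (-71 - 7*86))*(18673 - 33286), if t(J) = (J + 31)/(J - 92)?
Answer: 3591466236/365 + 1797399*sqrt(69)/8395 ≈ 9.8414e+6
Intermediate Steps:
t(J) = (31 + J)/(-92 + J)
(t(sqrt(100 - 31)) + (-71 - 7*86))*(18673 - 33286) = ((31 + sqrt(100 - 31))/(-92 + sqrt(100 - 31)) + (-71 - 7*86))*(18673 - 33286) = ((31 + sqrt(69))/(-92 + sqrt(69)) + (-71 - 602))*(-14613) = ((31 + sqrt(69))/(-92 + sqrt(69)) - 673)*(-14613) = (-673 + (31 + sqrt(69))/(-92 + sqrt(69)))*(-14613) = 9834549 - 14613*(31 + sqrt(69))/(-92 + sqrt(69))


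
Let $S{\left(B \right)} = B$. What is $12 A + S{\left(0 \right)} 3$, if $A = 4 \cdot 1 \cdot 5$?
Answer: $240$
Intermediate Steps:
$A = 20$ ($A = 4 \cdot 5 = 20$)
$12 A + S{\left(0 \right)} 3 = 12 \cdot 20 + 0 \cdot 3 = 240 + 0 = 240$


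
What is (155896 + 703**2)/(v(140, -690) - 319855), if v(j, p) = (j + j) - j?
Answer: -130021/63943 ≈ -2.0334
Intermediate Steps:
v(j, p) = j (v(j, p) = 2*j - j = j)
(155896 + 703**2)/(v(140, -690) - 319855) = (155896 + 703**2)/(140 - 319855) = (155896 + 494209)/(-319715) = 650105*(-1/319715) = -130021/63943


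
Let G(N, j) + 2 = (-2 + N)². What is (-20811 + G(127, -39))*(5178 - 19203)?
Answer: 72761700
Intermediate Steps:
G(N, j) = -2 + (-2 + N)²
(-20811 + G(127, -39))*(5178 - 19203) = (-20811 + (-2 + (-2 + 127)²))*(5178 - 19203) = (-20811 + (-2 + 125²))*(-14025) = (-20811 + (-2 + 15625))*(-14025) = (-20811 + 15623)*(-14025) = -5188*(-14025) = 72761700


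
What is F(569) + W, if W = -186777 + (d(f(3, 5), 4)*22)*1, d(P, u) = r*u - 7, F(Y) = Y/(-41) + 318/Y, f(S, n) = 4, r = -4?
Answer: -4369435830/23329 ≈ -1.8730e+5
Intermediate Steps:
F(Y) = 318/Y - Y/41 (F(Y) = Y*(-1/41) + 318/Y = -Y/41 + 318/Y = 318/Y - Y/41)
d(P, u) = -7 - 4*u (d(P, u) = -4*u - 7 = -7 - 4*u)
W = -187283 (W = -186777 + ((-7 - 4*4)*22)*1 = -186777 + ((-7 - 16)*22)*1 = -186777 - 23*22*1 = -186777 - 506*1 = -186777 - 506 = -187283)
F(569) + W = (318/569 - 1/41*569) - 187283 = (318*(1/569) - 569/41) - 187283 = (318/569 - 569/41) - 187283 = -310723/23329 - 187283 = -4369435830/23329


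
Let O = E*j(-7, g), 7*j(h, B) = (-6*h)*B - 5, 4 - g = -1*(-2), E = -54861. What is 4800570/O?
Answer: -11201330/1444673 ≈ -7.7535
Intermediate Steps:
g = 2 (g = 4 - (-1)*(-2) = 4 - 1*2 = 4 - 2 = 2)
j(h, B) = -5/7 - 6*B*h/7 (j(h, B) = ((-6*h)*B - 5)/7 = (-6*B*h - 5)/7 = (-5 - 6*B*h)/7 = -5/7 - 6*B*h/7)
O = -4334019/7 (O = -54861*(-5/7 - 6/7*2*(-7)) = -54861*(-5/7 + 12) = -54861*79/7 = -4334019/7 ≈ -6.1915e+5)
4800570/O = 4800570/(-4334019/7) = 4800570*(-7/4334019) = -11201330/1444673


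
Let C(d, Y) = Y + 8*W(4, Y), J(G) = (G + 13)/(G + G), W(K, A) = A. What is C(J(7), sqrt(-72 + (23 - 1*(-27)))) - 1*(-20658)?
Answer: 20658 + 9*I*sqrt(22) ≈ 20658.0 + 42.214*I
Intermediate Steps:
J(G) = (13 + G)/(2*G) (J(G) = (13 + G)/((2*G)) = (13 + G)*(1/(2*G)) = (13 + G)/(2*G))
C(d, Y) = 9*Y (C(d, Y) = Y + 8*Y = 9*Y)
C(J(7), sqrt(-72 + (23 - 1*(-27)))) - 1*(-20658) = 9*sqrt(-72 + (23 - 1*(-27))) - 1*(-20658) = 9*sqrt(-72 + (23 + 27)) + 20658 = 9*sqrt(-72 + 50) + 20658 = 9*sqrt(-22) + 20658 = 9*(I*sqrt(22)) + 20658 = 9*I*sqrt(22) + 20658 = 20658 + 9*I*sqrt(22)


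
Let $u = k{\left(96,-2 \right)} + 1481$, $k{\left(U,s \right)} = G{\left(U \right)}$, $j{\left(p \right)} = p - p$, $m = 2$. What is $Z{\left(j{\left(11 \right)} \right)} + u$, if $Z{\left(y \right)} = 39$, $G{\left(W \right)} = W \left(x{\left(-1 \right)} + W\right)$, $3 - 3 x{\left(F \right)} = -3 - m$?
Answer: $10992$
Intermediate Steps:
$x{\left(F \right)} = \frac{8}{3}$ ($x{\left(F \right)} = 1 - \frac{-3 - 2}{3} = 1 - - \frac{5}{3} = 1 + \frac{5}{3} = \frac{8}{3}$)
$G{\left(W \right)} = W \left(\frac{8}{3} + W\right)$
$j{\left(p \right)} = 0$
$k{\left(U,s \right)} = \frac{U \left(8 + 3 U\right)}{3}$
$u = 10953$ ($u = \frac{1}{3} \cdot 96 \left(8 + 3 \cdot 96\right) + 1481 = \frac{1}{3} \cdot 96 \left(8 + 288\right) + 1481 = \frac{1}{3} \cdot 96 \cdot 296 + 1481 = 9472 + 1481 = 10953$)
$Z{\left(j{\left(11 \right)} \right)} + u = 39 + 10953 = 10992$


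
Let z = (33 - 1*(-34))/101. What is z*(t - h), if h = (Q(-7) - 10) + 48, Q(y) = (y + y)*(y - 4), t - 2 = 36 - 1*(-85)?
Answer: -4623/101 ≈ -45.772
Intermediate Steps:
t = 123 (t = 2 + (36 - 1*(-85)) = 2 + (36 + 85) = 2 + 121 = 123)
Q(y) = 2*y*(-4 + y) (Q(y) = (2*y)*(-4 + y) = 2*y*(-4 + y))
z = 67/101 (z = (33 + 34)*(1/101) = 67*(1/101) = 67/101 ≈ 0.66337)
h = 192 (h = (2*(-7)*(-4 - 7) - 10) + 48 = (2*(-7)*(-11) - 10) + 48 = (154 - 10) + 48 = 144 + 48 = 192)
z*(t - h) = 67*(123 - 1*192)/101 = 67*(123 - 192)/101 = (67/101)*(-69) = -4623/101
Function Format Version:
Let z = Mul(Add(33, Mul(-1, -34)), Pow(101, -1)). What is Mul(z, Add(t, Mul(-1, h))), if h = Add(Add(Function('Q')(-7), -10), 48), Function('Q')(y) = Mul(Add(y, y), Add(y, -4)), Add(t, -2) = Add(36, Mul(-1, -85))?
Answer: Rational(-4623, 101) ≈ -45.772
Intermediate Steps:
t = 123 (t = Add(2, Add(36, Mul(-1, -85))) = Add(2, Add(36, 85)) = Add(2, 121) = 123)
Function('Q')(y) = Mul(2, y, Add(-4, y)) (Function('Q')(y) = Mul(Mul(2, y), Add(-4, y)) = Mul(2, y, Add(-4, y)))
z = Rational(67, 101) (z = Mul(Add(33, 34), Rational(1, 101)) = Mul(67, Rational(1, 101)) = Rational(67, 101) ≈ 0.66337)
h = 192 (h = Add(Add(Mul(2, -7, Add(-4, -7)), -10), 48) = Add(Add(Mul(2, -7, -11), -10), 48) = Add(Add(154, -10), 48) = Add(144, 48) = 192)
Mul(z, Add(t, Mul(-1, h))) = Mul(Rational(67, 101), Add(123, Mul(-1, 192))) = Mul(Rational(67, 101), Add(123, -192)) = Mul(Rational(67, 101), -69) = Rational(-4623, 101)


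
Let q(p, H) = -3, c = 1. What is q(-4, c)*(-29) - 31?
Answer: 56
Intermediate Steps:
q(-4, c)*(-29) - 31 = -3*(-29) - 31 = 87 - 31 = 56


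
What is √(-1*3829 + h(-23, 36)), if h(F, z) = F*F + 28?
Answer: 2*I*√818 ≈ 57.201*I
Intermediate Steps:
h(F, z) = 28 + F² (h(F, z) = F² + 28 = 28 + F²)
√(-1*3829 + h(-23, 36)) = √(-1*3829 + (28 + (-23)²)) = √(-3829 + (28 + 529)) = √(-3829 + 557) = √(-3272) = 2*I*√818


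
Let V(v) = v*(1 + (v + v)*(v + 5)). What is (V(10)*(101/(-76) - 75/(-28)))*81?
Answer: 6251985/19 ≈ 3.2905e+5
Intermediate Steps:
V(v) = v*(1 + 2*v*(5 + v)) (V(v) = v*(1 + (2*v)*(5 + v)) = v*(1 + 2*v*(5 + v)))
(V(10)*(101/(-76) - 75/(-28)))*81 = ((10*(1 + 2*10² + 10*10))*(101/(-76) - 75/(-28)))*81 = ((10*(1 + 2*100 + 100))*(101*(-1/76) - 75*(-1/28)))*81 = ((10*(1 + 200 + 100))*(-101/76 + 75/28))*81 = ((10*301)*(359/266))*81 = (3010*(359/266))*81 = (77185/19)*81 = 6251985/19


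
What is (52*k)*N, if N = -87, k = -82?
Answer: 370968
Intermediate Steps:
(52*k)*N = (52*(-82))*(-87) = -4264*(-87) = 370968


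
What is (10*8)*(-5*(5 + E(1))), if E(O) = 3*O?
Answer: -3200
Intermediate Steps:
(10*8)*(-5*(5 + E(1))) = (10*8)*(-5*(5 + 3*1)) = 80*(-5*(5 + 3)) = 80*(-5*8) = 80*(-40) = -3200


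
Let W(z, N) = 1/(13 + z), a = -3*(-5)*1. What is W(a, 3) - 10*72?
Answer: -20159/28 ≈ -719.96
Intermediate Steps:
a = 15 (a = 15*1 = 15)
W(a, 3) - 10*72 = 1/(13 + 15) - 10*72 = 1/28 - 720 = -20159/28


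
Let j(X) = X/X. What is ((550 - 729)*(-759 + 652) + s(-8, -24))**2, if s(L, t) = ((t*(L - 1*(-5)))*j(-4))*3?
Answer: 375158161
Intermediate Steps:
j(X) = 1
s(L, t) = 3*t*(5 + L) (s(L, t) = ((t*(L - 1*(-5)))*1)*3 = ((t*(L + 5))*1)*3 = ((t*(5 + L))*1)*3 = (t*(5 + L))*3 = 3*t*(5 + L))
((550 - 729)*(-759 + 652) + s(-8, -24))**2 = ((550 - 729)*(-759 + 652) + 3*(-24)*(5 - 8))**2 = (-179*(-107) + 3*(-24)*(-3))**2 = (19153 + 216)**2 = 19369**2 = 375158161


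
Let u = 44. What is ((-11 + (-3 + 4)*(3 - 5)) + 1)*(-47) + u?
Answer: 608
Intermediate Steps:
((-11 + (-3 + 4)*(3 - 5)) + 1)*(-47) + u = ((-11 + (-3 + 4)*(3 - 5)) + 1)*(-47) + 44 = ((-11 + 1*(-2)) + 1)*(-47) + 44 = ((-11 - 2) + 1)*(-47) + 44 = (-13 + 1)*(-47) + 44 = -12*(-47) + 44 = 564 + 44 = 608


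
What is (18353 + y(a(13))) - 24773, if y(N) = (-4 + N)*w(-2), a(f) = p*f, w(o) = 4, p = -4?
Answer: -6644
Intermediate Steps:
a(f) = -4*f
y(N) = -16 + 4*N (y(N) = (-4 + N)*4 = -16 + 4*N)
(18353 + y(a(13))) - 24773 = (18353 + (-16 + 4*(-4*13))) - 24773 = (18353 + (-16 + 4*(-52))) - 24773 = (18353 + (-16 - 208)) - 24773 = (18353 - 224) - 24773 = 18129 - 24773 = -6644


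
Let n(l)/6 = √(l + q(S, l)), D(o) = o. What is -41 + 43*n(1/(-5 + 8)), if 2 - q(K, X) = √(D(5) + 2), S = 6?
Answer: -41 + 86*√(21 - 9*√7) ≈ -41.0 + 144.21*I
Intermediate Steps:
q(K, X) = 2 - √7 (q(K, X) = 2 - √(5 + 2) = 2 - √7)
n(l) = 6*√(2 + l - √7) (n(l) = 6*√(l + (2 - √7)) = 6*√(2 + l - √7))
-41 + 43*n(1/(-5 + 8)) = -41 + 43*(6*√(2 + 1/(-5 + 8) - √7)) = -41 + 43*(6*√(2 + 1/3 - √7)) = -41 + 43*(6*√(2 + ⅓ - √7)) = -41 + 43*(6*√(7/3 - √7)) = -41 + 258*√(7/3 - √7)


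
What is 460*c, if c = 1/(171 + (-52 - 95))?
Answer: 115/6 ≈ 19.167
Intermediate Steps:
c = 1/24 (c = 1/(171 - 147) = 1/24 ≈ 0.041667)
460*c = 460*(1/24) = 115/6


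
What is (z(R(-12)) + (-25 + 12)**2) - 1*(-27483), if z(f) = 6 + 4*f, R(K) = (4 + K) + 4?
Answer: 27642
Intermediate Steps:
R(K) = 8 + K
(z(R(-12)) + (-25 + 12)**2) - 1*(-27483) = ((6 + 4*(8 - 12)) + (-25 + 12)**2) - 1*(-27483) = ((6 + 4*(-4)) + (-13)**2) + 27483 = ((6 - 16) + 169) + 27483 = (-10 + 169) + 27483 = 159 + 27483 = 27642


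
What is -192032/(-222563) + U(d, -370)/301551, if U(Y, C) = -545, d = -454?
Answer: 57786144797/67114095213 ≈ 0.86101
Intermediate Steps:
-192032/(-222563) + U(d, -370)/301551 = -192032/(-222563) - 545/301551 = -192032*(-1/222563) - 545*1/301551 = 192032/222563 - 545/301551 = 57786144797/67114095213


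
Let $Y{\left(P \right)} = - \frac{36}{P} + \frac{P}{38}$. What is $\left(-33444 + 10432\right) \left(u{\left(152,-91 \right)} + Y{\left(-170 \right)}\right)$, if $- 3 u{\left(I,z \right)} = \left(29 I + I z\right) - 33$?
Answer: $- \frac{350988366872}{4845} \approx -7.2443 \cdot 10^{7}$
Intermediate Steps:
$Y{\left(P \right)} = - \frac{36}{P} + \frac{P}{38}$ ($Y{\left(P \right)} = - \frac{36}{P} + P \frac{1}{38} = - \frac{36}{P} + \frac{P}{38}$)
$u{\left(I,z \right)} = 11 - \frac{29 I}{3} - \frac{I z}{3}$ ($u{\left(I,z \right)} = - \frac{\left(29 I + I z\right) - 33}{3} = - \frac{-33 + 29 I + I z}{3} = 11 - \frac{29 I}{3} - \frac{I z}{3}$)
$\left(-33444 + 10432\right) \left(u{\left(152,-91 \right)} + Y{\left(-170 \right)}\right) = \left(-33444 + 10432\right) \left(\left(11 - \frac{4408}{3} - \frac{152}{3} \left(-91\right)\right) + \left(- \frac{36}{-170} + \frac{1}{38} \left(-170\right)\right)\right) = - 23012 \left(\left(11 - \frac{4408}{3} + \frac{13832}{3}\right) - \frac{6883}{1615}\right) = - 23012 \left(\frac{9457}{3} + \left(\frac{18}{85} - \frac{85}{19}\right)\right) = - 23012 \left(\frac{9457}{3} - \frac{6883}{1615}\right) = \left(-23012\right) \frac{15252406}{4845} = - \frac{350988366872}{4845}$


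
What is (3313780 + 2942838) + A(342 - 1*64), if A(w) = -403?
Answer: 6256215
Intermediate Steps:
(3313780 + 2942838) + A(342 - 1*64) = (3313780 + 2942838) - 403 = 6256618 - 403 = 6256215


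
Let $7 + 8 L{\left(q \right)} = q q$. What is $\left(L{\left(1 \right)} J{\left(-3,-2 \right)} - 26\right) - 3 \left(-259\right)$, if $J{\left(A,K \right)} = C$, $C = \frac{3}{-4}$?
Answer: $\frac{12025}{16} \approx 751.56$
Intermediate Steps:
$C = - \frac{3}{4}$ ($C = 3 \left(- \frac{1}{4}\right) = - \frac{3}{4} \approx -0.75$)
$J{\left(A,K \right)} = - \frac{3}{4}$
$L{\left(q \right)} = - \frac{7}{8} + \frac{q^{2}}{8}$ ($L{\left(q \right)} = - \frac{7}{8} + \frac{q q}{8} = - \frac{7}{8} + \frac{q^{2}}{8}$)
$\left(L{\left(1 \right)} J{\left(-3,-2 \right)} - 26\right) - 3 \left(-259\right) = \left(\left(- \frac{7}{8} + \frac{1^{2}}{8}\right) \left(- \frac{3}{4}\right) - 26\right) - 3 \left(-259\right) = \left(\left(- \frac{7}{8} + \frac{1}{8} \cdot 1\right) \left(- \frac{3}{4}\right) - 26\right) - -777 = \left(\left(- \frac{7}{8} + \frac{1}{8}\right) \left(- \frac{3}{4}\right) - 26\right) + 777 = \left(\left(- \frac{3}{4}\right) \left(- \frac{3}{4}\right) - 26\right) + 777 = \left(\frac{9}{16} - 26\right) + 777 = - \frac{407}{16} + 777 = \frac{12025}{16}$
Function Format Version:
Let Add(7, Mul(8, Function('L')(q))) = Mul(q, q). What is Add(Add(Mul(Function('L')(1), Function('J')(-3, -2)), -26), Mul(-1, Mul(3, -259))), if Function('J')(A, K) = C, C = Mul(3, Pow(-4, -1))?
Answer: Rational(12025, 16) ≈ 751.56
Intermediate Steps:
C = Rational(-3, 4) (C = Mul(3, Rational(-1, 4)) = Rational(-3, 4) ≈ -0.75000)
Function('J')(A, K) = Rational(-3, 4)
Function('L')(q) = Add(Rational(-7, 8), Mul(Rational(1, 8), Pow(q, 2))) (Function('L')(q) = Add(Rational(-7, 8), Mul(Rational(1, 8), Mul(q, q))) = Add(Rational(-7, 8), Mul(Rational(1, 8), Pow(q, 2))))
Add(Add(Mul(Function('L')(1), Function('J')(-3, -2)), -26), Mul(-1, Mul(3, -259))) = Add(Add(Mul(Add(Rational(-7, 8), Mul(Rational(1, 8), Pow(1, 2))), Rational(-3, 4)), -26), Mul(-1, Mul(3, -259))) = Add(Add(Mul(Add(Rational(-7, 8), Mul(Rational(1, 8), 1)), Rational(-3, 4)), -26), Mul(-1, -777)) = Add(Add(Mul(Add(Rational(-7, 8), Rational(1, 8)), Rational(-3, 4)), -26), 777) = Add(Add(Mul(Rational(-3, 4), Rational(-3, 4)), -26), 777) = Add(Add(Rational(9, 16), -26), 777) = Add(Rational(-407, 16), 777) = Rational(12025, 16)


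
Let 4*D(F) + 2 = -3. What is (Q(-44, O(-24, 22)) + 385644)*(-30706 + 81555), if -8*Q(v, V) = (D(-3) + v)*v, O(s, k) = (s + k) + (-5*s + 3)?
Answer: 156775653689/8 ≈ 1.9597e+10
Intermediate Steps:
D(F) = -5/4 (D(F) = -½ + (¼)*(-3) = -½ - ¾ = -5/4)
O(s, k) = 3 + k - 4*s (O(s, k) = (k + s) + (3 - 5*s) = 3 + k - 4*s)
Q(v, V) = -v*(-5/4 + v)/8 (Q(v, V) = -(-5/4 + v)*v/8 = -v*(-5/4 + v)/8)
(Q(-44, O(-24, 22)) + 385644)*(-30706 + 81555) = ((1/32)*(-44)*(5 - 4*(-44)) + 385644)*(-30706 + 81555) = ((1/32)*(-44)*(5 + 176) + 385644)*50849 = ((1/32)*(-44)*181 + 385644)*50849 = (-1991/8 + 385644)*50849 = (3083161/8)*50849 = 156775653689/8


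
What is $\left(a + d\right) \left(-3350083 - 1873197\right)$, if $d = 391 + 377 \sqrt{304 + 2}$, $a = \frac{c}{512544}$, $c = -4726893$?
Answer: $- \frac{21293333263335}{10678} - 5907529680 \sqrt{34} \approx -3.6441 \cdot 10^{10}$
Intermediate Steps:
$a = - \frac{1575631}{170848}$ ($a = - \frac{4726893}{512544} = \left(-4726893\right) \frac{1}{512544} = - \frac{1575631}{170848} \approx -9.2224$)
$d = 391 + 1131 \sqrt{34}$ ($d = 391 + 377 \sqrt{306} = 391 + 377 \cdot 3 \sqrt{34} = 391 + 1131 \sqrt{34} \approx 6985.8$)
$\left(a + d\right) \left(-3350083 - 1873197\right) = \left(- \frac{1575631}{170848} + \left(391 + 1131 \sqrt{34}\right)\right) \left(-3350083 - 1873197\right) = \left(\frac{65225937}{170848} + 1131 \sqrt{34}\right) \left(-5223280\right) = - \frac{21293333263335}{10678} - 5907529680 \sqrt{34}$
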